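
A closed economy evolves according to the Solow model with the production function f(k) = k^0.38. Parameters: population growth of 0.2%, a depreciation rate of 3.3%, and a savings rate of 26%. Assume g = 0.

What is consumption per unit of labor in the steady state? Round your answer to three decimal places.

c* = 2.529

Steady state requires s·f(k) = (n + δ)·k, i.e. s·k^α = (n + δ)·k.
Dividing both sides by k: k^(1−α) = s / (n + δ).
k^0.62 = 0.26 / (0.002 + 0.033) = 0.26 / 0.035 = 7.4286
k* = 7.4286^(1/0.62) ≈ 25.3915
y* = (k*)^α = 25.3915^0.38 ≈ 3.4181
c* = (1 − s)·y* = (1 − 0.26) × 3.4181 ≈ 2.5294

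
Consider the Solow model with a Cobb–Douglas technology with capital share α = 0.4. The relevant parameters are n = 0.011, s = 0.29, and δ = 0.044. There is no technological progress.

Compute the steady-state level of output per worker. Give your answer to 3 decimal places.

y* ≈ 3.029

At the steady state, Δk = 0, so s·k^α = (n + δ)·k.
Dividing both sides by k: k^(1−α) = s / (n + δ).
k^0.6 = 0.29 / (0.011 + 0.044) = 0.29 / 0.055 = 5.2727
k* = 5.2727^(1/0.6) ≈ 15.9731
y* = (k*)^α = 15.9731^0.4 ≈ 3.0294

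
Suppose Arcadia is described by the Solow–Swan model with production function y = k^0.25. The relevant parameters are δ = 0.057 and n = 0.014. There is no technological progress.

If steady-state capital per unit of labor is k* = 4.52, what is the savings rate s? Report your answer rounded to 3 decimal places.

In steady state, investment equals break-even investment: s·k^α = (n + δ)·k.
So s / (n + δ) = (k*)^(1−α) = 4.52^0.75 = 3.0999.
Therefore s = 3.0999 × (n + δ) = 3.0999 × 0.071 = 0.2201.

s ≈ 0.220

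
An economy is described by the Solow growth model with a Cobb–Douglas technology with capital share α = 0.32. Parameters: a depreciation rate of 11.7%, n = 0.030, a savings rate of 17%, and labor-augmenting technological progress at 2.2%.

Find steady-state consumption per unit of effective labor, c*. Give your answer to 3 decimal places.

c* = 0.832

In steady state, investment equals break-even investment: s·k^α = (n + g + δ)·k.
Dividing both sides by k: k^(1−α) = s / (n + g + δ).
k^0.68 = 0.17 / (0.030 + 0.022 + 0.117) = 0.17 / 0.169 = 1.0059
k* = 1.0059^(1/0.68) ≈ 1.0087
y* = (k*)^α = 1.0087^0.32 ≈ 1.0028
c* = (1 − s)·y* = (1 − 0.17) × 1.0028 ≈ 0.8323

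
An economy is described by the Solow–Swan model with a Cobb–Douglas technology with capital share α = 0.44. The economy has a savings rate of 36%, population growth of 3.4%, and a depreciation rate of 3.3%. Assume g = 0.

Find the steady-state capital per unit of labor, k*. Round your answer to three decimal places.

In steady state, investment equals break-even investment: s·k^α = (n + δ)·k.
Rearranging, k^(1−α) = s / (n + δ).
k^0.56 = 0.36 / (0.034 + 0.033) = 0.36 / 0.067 = 5.3731
k* = 5.3731^(1/0.56) ≈ 20.1360

k* = 20.136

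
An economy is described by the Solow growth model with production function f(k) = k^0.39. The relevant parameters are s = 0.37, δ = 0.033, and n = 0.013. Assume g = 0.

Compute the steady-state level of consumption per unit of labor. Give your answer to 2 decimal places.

In steady state, investment equals break-even investment: s·k^α = (n + δ)·k.
Dividing both sides by k: k^(1−α) = s / (n + δ).
k^0.61 = 0.37 / (0.013 + 0.033) = 0.37 / 0.046 = 8.0435
k* = 8.0435^(1/0.61) ≈ 30.5026
y* = (k*)^α = 30.5026^0.39 ≈ 3.7922
c* = (1 − s)·y* = (1 − 0.37) × 3.7922 ≈ 2.3891

c* = 2.39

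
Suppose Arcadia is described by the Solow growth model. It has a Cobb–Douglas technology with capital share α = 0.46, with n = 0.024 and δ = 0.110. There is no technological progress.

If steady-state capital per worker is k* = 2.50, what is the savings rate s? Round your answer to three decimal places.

In steady state, investment equals break-even investment: s·k^α = (n + δ)·k.
So s / (n + δ) = (k*)^(1−α) = 2.50^0.54 = 1.6402.
Therefore s = 1.6402 × (n + δ) = 1.6402 × 0.134 = 0.2198.

s ≈ 0.220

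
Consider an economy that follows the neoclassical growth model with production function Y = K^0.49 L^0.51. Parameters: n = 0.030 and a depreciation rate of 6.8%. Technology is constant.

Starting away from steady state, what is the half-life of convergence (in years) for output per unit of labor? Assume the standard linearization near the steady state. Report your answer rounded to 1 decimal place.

about 13.9 years

Near the steady state the convergence rate is λ = (1 − α)(n + δ).
λ = (1 − 0.49) × 0.098 = 0.51 × 0.098 = 0.04998
Half-life = ln 2 / λ = 0.6931 / 0.04998 ≈ 13.87 years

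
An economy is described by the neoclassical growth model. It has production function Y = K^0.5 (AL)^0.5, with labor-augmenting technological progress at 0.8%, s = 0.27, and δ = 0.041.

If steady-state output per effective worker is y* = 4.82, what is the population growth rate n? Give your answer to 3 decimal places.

Steady state requires s·f(k) = (n + g + δ)·k, i.e. s·k^α = (n + g + δ)·k.
Since y* = [s/(n + g + δ)]^(α/(1−α)), we have s/(n + g + δ) = (y*)^((1−α)/α) = 4.82^1 = 4.8200.
Therefore n + g + δ = s / 4.8200 = 0.27 / 4.8200 = 0.0560, so n = 0.0560 − 0.049 = 0.0070.

n ≈ 0.007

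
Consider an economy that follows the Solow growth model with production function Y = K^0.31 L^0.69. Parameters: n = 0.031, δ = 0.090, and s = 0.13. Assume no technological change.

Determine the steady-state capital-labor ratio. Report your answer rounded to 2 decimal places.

In steady state, investment equals break-even investment: s·k^α = (n + δ)·k.
Rearranging, k^(1−α) = s / (n + δ).
k^0.69 = 0.13 / (0.031 + 0.090) = 0.13 / 0.121 = 1.0744
k* = 1.0744^(1/0.69) ≈ 1.1096

k* ≈ 1.11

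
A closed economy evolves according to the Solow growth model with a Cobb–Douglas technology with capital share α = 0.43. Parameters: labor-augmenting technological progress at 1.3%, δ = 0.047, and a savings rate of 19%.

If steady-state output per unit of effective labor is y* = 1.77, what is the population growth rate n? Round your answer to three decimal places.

n ≈ 0.029

At the steady state, Δk = 0, so s·k^α = (n + g + δ)·k.
Since y* = [s/(n + g + δ)]^(α/(1−α)), we have s/(n + g + δ) = (y*)^((1−α)/α) = 1.77^1.3256 = 2.1316.
Therefore n + g + δ = s / 2.1316 = 0.19 / 2.1316 = 0.0891, so n = 0.0891 − 0.060 = 0.0291.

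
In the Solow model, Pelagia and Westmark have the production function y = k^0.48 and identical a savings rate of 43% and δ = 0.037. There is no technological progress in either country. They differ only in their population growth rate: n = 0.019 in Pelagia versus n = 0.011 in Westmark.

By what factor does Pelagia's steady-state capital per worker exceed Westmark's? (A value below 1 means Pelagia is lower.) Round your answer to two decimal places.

Steady-state k* = [s/(n + δ)]^(1/(1−α)), so the ratio is [ (s_P/(n + δ)_P) / (s_W/(n + δ)_W) ]^1.9231.
s_P/(n + δ)_P = 0.43/0.056 = 7.6786; s_W/(n + δ)_W = 0.43/0.048 = 8.9583.
Ratio = (7.6786/8.9583)^1.9231 = 0.8571^1.9231 ≈ 0.7434

k*_P / k*_W ≈ 0.74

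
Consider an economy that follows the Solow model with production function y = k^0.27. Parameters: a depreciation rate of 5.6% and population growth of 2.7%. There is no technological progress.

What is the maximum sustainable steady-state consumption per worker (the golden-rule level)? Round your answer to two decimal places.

At the golden rule, f'(k) = n + δ, so α·k^(α−1) = n + δ and k_gold = (α/(n + δ))^(1/(1−α)).
k_gold = (0.27/0.083)^(1/0.73) = 3.2530^1.3699 ≈ 5.0324
c_gold = f(k_gold) − (n + δ)·k_gold = 1.5470 − 0.083×5.0324 ≈ 1.1293

c_gold ≈ 1.13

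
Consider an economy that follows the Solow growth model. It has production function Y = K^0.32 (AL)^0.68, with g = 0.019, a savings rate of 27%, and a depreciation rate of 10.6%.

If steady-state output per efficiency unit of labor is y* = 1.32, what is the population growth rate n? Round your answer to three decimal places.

n ≈ 0.025

Steady state requires s·f(k) = (n + g + δ)·k, i.e. s·k^α = (n + g + δ)·k.
Since y* = [s/(n + g + δ)]^(α/(1−α)), we have s/(n + g + δ) = (y*)^((1−α)/α) = 1.32^2.125 = 1.8039.
Therefore n + g + δ = s / 1.8039 = 0.27 / 1.8039 = 0.1497, so n = 0.1497 − 0.125 = 0.0247.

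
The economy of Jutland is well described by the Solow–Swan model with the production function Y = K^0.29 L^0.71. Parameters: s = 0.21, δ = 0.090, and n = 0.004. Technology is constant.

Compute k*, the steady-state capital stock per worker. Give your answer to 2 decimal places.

k* = 3.10

In steady state, investment equals break-even investment: s·k^α = (n + δ)·k.
Dividing both sides by k: k^(1−α) = s / (n + δ).
k^0.71 = 0.21 / (0.004 + 0.090) = 0.21 / 0.094 = 2.2340
k* = 2.2340^(1/0.71) ≈ 3.1022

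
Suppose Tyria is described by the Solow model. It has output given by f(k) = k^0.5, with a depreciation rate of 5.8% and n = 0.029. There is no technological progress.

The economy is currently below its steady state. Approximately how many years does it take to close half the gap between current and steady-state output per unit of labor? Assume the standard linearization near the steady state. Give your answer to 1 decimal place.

half-life ≈ 15.9 years

Near the steady state the convergence rate is λ = (1 − α)(n + δ).
λ = (1 − 0.5) × 0.087 = 0.5 × 0.087 = 0.0435
Half-life = ln 2 / λ = 0.6931 / 0.0435 ≈ 15.93 years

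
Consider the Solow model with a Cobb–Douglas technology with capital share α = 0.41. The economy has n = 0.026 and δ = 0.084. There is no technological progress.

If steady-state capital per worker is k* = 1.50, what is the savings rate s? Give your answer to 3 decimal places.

s ≈ 0.140

In steady state, investment equals break-even investment: s·k^α = (n + δ)·k.
So s / (n + δ) = (k*)^(1−α) = 1.50^0.59 = 1.2703.
Therefore s = 1.2703 × (n + δ) = 1.2703 × 0.110 = 0.1397.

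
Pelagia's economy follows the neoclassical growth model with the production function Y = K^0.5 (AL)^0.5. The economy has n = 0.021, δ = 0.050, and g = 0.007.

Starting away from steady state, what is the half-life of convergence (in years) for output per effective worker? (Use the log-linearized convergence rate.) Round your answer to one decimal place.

Near the steady state the convergence rate is λ = (1 − α)(n + g + δ).
λ = (1 − 0.5) × 0.078 = 0.5 × 0.078 = 0.0390
Half-life = ln 2 / λ = 0.6931 / 0.0390 ≈ 17.77 years

half-life ≈ 17.8 years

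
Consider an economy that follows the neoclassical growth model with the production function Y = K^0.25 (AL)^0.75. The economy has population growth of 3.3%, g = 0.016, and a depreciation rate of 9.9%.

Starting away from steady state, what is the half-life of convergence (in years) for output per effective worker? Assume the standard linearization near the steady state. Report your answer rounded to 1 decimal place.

Near the steady state the convergence rate is λ = (1 − α)(n + g + δ).
λ = (1 − 0.25) × 0.148 = 0.75 × 0.148 = 0.1110
Half-life = ln 2 / λ = 0.6931 / 0.1110 ≈ 6.24 years

about 6.2 years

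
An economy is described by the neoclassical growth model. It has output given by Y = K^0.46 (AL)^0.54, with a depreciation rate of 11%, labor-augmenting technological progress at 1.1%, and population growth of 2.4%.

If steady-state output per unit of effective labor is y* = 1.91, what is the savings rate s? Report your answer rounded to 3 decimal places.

In steady state, investment equals break-even investment: s·k^α = (n + g + δ)·k.
Since y* = [s/(n + g + δ)]^(α/(1−α)), we have s/(n + g + δ) = (y*)^((1−α)/α) = 1.91^1.1739 = 2.1375.
Therefore s = 2.1375 × (n + g + δ) = 2.1375 × 0.145 = 0.3099.

s ≈ 0.310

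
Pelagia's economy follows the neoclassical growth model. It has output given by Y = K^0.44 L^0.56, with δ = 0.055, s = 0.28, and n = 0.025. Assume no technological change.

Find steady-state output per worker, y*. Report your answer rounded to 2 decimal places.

y* ≈ 2.68

Steady state requires s·f(k) = (n + δ)·k, i.e. s·k^α = (n + δ)·k.
Rearranging, k^(1−α) = s / (n + δ).
k^0.56 = 0.28 / (0.025 + 0.055) = 0.28 / 0.080 = 3.5000
k* = 3.5000^(1/0.56) ≈ 9.3659
y* = (k*)^α = 9.3659^0.44 ≈ 2.6760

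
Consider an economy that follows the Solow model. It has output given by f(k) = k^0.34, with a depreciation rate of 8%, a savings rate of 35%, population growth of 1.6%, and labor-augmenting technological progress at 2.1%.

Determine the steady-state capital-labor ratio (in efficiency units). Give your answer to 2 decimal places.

At the steady state, Δk = 0, so s·k^α = (n + g + δ)·k.
Dividing both sides by k: k^(1−α) = s / (n + g + δ).
k^0.66 = 0.35 / (0.016 + 0.021 + 0.080) = 0.35 / 0.117 = 2.9915
k* = 2.9915^(1/0.66) ≈ 5.2607

k* ≈ 5.26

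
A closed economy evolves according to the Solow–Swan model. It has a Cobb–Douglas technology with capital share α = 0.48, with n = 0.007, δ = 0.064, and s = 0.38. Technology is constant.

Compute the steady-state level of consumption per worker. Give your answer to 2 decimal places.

In steady state, investment equals break-even investment: s·k^α = (n + δ)·k.
Rearranging, k^(1−α) = s / (n + δ).
k^0.52 = 0.38 / (0.007 + 0.064) = 0.38 / 0.071 = 5.3521
k* = 5.3521^(1/0.52) ≈ 25.1772
y* = (k*)^α = 25.1772^0.48 ≈ 4.7042
c* = (1 − s)·y* = (1 − 0.38) × 4.7042 ≈ 2.9166

c* = 2.92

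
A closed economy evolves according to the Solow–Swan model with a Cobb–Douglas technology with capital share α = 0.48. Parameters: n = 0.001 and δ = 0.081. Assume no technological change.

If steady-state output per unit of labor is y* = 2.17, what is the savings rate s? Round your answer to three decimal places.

s ≈ 0.190

At the steady state, Δk = 0, so s·k^α = (n + δ)·k.
Since y* = [s/(n + δ)]^(α/(1−α)), we have s/(n + δ) = (y*)^((1−α)/α) = 2.17^1.0833 = 2.3147.
Therefore s = 2.3147 × (n + δ) = 2.3147 × 0.082 = 0.1898.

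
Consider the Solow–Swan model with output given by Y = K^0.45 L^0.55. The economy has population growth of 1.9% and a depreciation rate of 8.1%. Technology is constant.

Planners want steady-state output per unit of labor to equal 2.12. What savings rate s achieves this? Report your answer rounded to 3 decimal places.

s ≈ 0.251

In steady state, investment equals break-even investment: s·k^α = (n + δ)·k.
Since y* = [s/(n + δ)]^(α/(1−α)), we have s/(n + δ) = (y*)^((1−α)/α) = 2.12^1.2222 = 2.5052.
Therefore s = 2.5052 × (n + δ) = 2.5052 × 0.100 = 0.2505.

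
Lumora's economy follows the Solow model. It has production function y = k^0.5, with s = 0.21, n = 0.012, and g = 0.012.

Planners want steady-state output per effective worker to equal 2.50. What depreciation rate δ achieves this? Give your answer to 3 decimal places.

At the steady state, Δk = 0, so s·k^α = (n + g + δ)·k.
Since y* = [s/(n + g + δ)]^(α/(1−α)), we have s/(n + g + δ) = (y*)^((1−α)/α) = 2.50^1 = 2.5000.
Therefore n + g + δ = s / 2.5000 = 0.21 / 2.5000 = 0.0840, so δ = 0.0840 − 0.024 = 0.0600.

δ ≈ 0.060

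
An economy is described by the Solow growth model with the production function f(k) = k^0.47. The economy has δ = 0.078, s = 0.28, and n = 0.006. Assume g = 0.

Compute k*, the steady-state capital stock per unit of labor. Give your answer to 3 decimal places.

In steady state, investment equals break-even investment: s·k^α = (n + δ)·k.
Dividing both sides by k: k^(1−α) = s / (n + δ).
k^0.53 = 0.28 / (0.006 + 0.078) = 0.28 / 0.084 = 3.3333
k* = 3.3333^(1/0.53) ≈ 9.6952

k* = 9.695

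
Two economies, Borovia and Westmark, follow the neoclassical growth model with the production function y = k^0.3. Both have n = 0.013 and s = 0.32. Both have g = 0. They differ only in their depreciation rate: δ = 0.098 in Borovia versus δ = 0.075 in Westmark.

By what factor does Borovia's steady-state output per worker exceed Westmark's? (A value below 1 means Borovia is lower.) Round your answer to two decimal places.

Steady-state y* = [s/(n + δ)]^(α/(1−α)), so the ratio is [ (s_B/(n + δ)_B) / (s_W/(n + δ)_W) ]^0.4286.
s_B/(n + δ)_B = 0.32/0.111 = 2.8829; s_W/(n + δ)_W = 0.32/0.088 = 3.6364.
Ratio = (2.8829/3.6364)^0.4286 = 0.7928^0.4286 ≈ 0.9053

ratio ≈ 0.91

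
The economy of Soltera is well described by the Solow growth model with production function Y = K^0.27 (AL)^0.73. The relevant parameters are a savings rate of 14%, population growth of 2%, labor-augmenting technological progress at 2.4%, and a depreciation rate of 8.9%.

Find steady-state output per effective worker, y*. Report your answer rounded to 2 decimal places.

Steady state requires s·f(k) = (n + g + δ)·k, i.e. s·k^α = (n + g + δ)·k.
Rearranging, k^(1−α) = s / (n + g + δ).
k^0.73 = 0.14 / (0.020 + 0.024 + 0.089) = 0.14 / 0.133 = 1.0526
k* = 1.0526^(1/0.73) ≈ 1.0727
y* = (k*)^α = 1.0727^0.27 ≈ 1.0191

y* ≈ 1.02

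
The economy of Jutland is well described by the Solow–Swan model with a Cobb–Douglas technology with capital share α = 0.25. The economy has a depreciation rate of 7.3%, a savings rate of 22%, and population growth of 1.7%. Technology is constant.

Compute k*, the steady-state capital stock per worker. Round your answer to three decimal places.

Steady state requires s·f(k) = (n + δ)·k, i.e. s·k^α = (n + δ)·k.
Rearranging, k^(1−α) = s / (n + δ).
k^0.75 = 0.22 / (0.017 + 0.073) = 0.22 / 0.090 = 2.4444
k* = 2.4444^(1/0.75) ≈ 3.2928

k* ≈ 3.293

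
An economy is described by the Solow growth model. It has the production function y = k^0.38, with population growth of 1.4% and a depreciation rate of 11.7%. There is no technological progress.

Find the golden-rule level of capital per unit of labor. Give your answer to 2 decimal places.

The golden rule sets f'(k) = n + δ, i.e. α·k^(α−1) = n + δ.
So k^(1−α) = α / (n + δ) = 0.38 / 0.131 = 2.9008.
k_gold = 2.9008^(1/0.62) ≈ 5.5718

k_gold ≈ 5.57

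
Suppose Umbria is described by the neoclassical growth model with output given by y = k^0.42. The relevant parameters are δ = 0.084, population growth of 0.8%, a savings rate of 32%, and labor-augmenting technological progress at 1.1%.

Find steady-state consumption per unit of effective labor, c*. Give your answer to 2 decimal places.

At the steady state, Δk = 0, so s·k^α = (n + g + δ)·k.
Dividing both sides by k: k^(1−α) = s / (n + g + δ).
k^0.58 = 0.32 / (0.008 + 0.011 + 0.084) = 0.32 / 0.103 = 3.1068
k* = 3.1068^(1/0.58) ≈ 7.0602
y* = (k*)^α = 7.0602^0.42 ≈ 2.2725
c* = (1 − s)·y* = (1 − 0.32) × 2.2725 ≈ 1.5453

c* ≈ 1.55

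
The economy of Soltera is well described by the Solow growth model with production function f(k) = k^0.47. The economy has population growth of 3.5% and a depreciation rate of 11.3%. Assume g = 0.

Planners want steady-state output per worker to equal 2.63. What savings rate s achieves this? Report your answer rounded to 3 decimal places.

Steady state requires s·f(k) = (n + δ)·k, i.e. s·k^α = (n + δ)·k.
Since y* = [s/(n + δ)]^(α/(1−α)), we have s/(n + δ) = (y*)^((1−α)/α) = 2.63^1.1277 = 2.9757.
Therefore s = 2.9757 × (n + δ) = 2.9757 × 0.148 = 0.4404.

s ≈ 0.440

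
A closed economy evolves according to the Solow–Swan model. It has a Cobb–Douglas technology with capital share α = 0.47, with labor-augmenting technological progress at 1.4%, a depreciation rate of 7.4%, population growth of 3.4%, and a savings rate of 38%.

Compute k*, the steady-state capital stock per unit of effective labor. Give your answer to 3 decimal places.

At the steady state, Δk = 0, so s·k^α = (n + g + δ)·k.
Dividing both sides by k: k^(1−α) = s / (n + g + δ).
k^0.53 = 0.38 / (0.034 + 0.014 + 0.074) = 0.38 / 0.122 = 3.1148
k* = 3.1148^(1/0.53) ≈ 8.5310

k* ≈ 8.531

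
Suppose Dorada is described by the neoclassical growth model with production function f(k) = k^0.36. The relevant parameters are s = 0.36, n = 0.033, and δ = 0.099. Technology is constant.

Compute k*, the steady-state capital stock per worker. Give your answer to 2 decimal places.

k* ≈ 4.80

Steady state requires s·f(k) = (n + δ)·k, i.e. s·k^α = (n + δ)·k.
Rearranging, k^(1−α) = s / (n + δ).
k^0.64 = 0.36 / (0.033 + 0.099) = 0.36 / 0.132 = 2.7273
k* = 2.7273^(1/0.64) ≈ 4.7955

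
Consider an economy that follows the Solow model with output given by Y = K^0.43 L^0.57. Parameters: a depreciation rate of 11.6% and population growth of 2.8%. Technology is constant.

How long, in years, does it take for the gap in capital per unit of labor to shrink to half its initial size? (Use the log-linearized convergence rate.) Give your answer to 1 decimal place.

t_½ ≈ 8.4 years

Near the steady state the convergence rate is λ = (1 − α)(n + δ).
λ = (1 − 0.43) × 0.144 = 0.57 × 0.144 = 0.08208
Half-life = ln 2 / λ = 0.6931 / 0.08208 ≈ 8.44 years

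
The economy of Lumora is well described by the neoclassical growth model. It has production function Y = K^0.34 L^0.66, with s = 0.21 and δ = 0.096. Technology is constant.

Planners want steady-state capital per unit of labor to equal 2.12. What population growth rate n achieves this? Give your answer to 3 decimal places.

n ≈ 0.032

In steady state, investment equals break-even investment: s·k^α = (n + δ)·k.
So s / (n + δ) = (k*)^(1−α) = 2.12^0.66 = 1.6420.
Therefore n + δ = s / 1.6420 = 0.21 / 1.6420 = 0.1279, so n = 0.1279 − 0.096 = 0.0319.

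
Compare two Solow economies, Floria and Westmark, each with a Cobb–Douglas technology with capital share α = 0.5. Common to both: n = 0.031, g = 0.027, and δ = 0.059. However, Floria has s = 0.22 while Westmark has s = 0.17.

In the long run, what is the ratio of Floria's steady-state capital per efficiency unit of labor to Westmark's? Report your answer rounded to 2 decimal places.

k*_F / k*_W ≈ 1.67

Steady-state k* = [s/(n + g + δ)]^(1/(1−α)), so the ratio is [ (s_F/(n + g + δ)_F) / (s_W/(n + g + δ)_W) ]^2.
s_F/(n + g + δ)_F = 0.22/0.117 = 1.8803; s_W/(n + g + δ)_W = 0.17/0.117 = 1.4530.
Ratio = (1.8803/1.4530)^2 = 1.2941^2 ≈ 1.6747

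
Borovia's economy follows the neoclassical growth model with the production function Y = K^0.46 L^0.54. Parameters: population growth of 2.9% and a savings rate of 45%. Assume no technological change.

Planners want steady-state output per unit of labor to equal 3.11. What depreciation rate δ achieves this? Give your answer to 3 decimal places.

In steady state, investment equals break-even investment: s·k^α = (n + δ)·k.
Since y* = [s/(n + δ)]^(α/(1−α)), we have s/(n + δ) = (y*)^((1−α)/α) = 3.11^1.1739 = 3.7884.
Therefore n + δ = s / 3.7884 = 0.45 / 3.7884 = 0.1188, so δ = 0.1188 − 0.029 = 0.0898.

δ ≈ 0.090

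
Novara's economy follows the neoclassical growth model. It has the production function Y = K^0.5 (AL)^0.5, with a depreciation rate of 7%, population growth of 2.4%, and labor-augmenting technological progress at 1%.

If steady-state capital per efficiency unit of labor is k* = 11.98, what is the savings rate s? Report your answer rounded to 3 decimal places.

s ≈ 0.360

At the steady state, Δk = 0, so s·k^α = (n + g + δ)·k.
So s / (n + g + δ) = (k*)^(1−α) = 11.98^0.5 = 3.4612.
Therefore s = 3.4612 × (n + g + δ) = 3.4612 × 0.104 = 0.3600.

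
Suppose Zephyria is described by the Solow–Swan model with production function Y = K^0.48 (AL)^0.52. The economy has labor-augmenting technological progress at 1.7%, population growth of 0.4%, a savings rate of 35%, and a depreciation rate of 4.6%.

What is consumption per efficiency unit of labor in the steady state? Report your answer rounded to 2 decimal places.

c* ≈ 2.99

In steady state, investment equals break-even investment: s·k^α = (n + g + δ)·k.
Rearranging, k^(1−α) = s / (n + g + δ).
k^0.52 = 0.35 / (0.004 + 0.017 + 0.046) = 0.35 / 0.067 = 5.2239
k* = 5.2239^(1/0.52) ≈ 24.0303
y* = (k*)^α = 24.0303^0.48 ≈ 4.6001
c* = (1 − s)·y* = (1 − 0.35) × 4.6001 ≈ 2.9901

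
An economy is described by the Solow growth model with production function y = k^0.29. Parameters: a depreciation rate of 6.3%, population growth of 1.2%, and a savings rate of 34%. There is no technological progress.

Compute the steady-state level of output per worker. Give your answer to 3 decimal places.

y* ≈ 1.854

At the steady state, Δk = 0, so s·k^α = (n + δ)·k.
Rearranging, k^(1−α) = s / (n + δ).
k^0.71 = 0.34 / (0.012 + 0.063) = 0.34 / 0.075 = 4.5333
k* = 4.5333^(1/0.71) ≈ 8.4048
y* = (k*)^α = 8.4048^0.29 ≈ 1.8540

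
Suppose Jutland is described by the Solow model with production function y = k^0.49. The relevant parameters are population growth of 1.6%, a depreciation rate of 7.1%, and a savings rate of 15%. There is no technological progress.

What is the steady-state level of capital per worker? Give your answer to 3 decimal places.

In steady state, investment equals break-even investment: s·k^α = (n + δ)·k.
Dividing both sides by k: k^(1−α) = s / (n + δ).
k^0.51 = 0.15 / (0.016 + 0.071) = 0.15 / 0.087 = 1.7241
k* = 1.7241^(1/0.51) ≈ 2.9097

k* ≈ 2.910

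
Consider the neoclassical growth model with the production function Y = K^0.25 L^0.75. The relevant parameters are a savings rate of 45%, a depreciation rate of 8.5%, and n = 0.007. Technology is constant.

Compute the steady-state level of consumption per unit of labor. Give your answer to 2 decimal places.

Steady state requires s·f(k) = (n + δ)·k, i.e. s·k^α = (n + δ)·k.
Dividing both sides by k: k^(1−α) = s / (n + δ).
k^0.75 = 0.45 / (0.007 + 0.085) = 0.45 / 0.092 = 4.8913
k* = 4.8913^(1/0.75) ≈ 8.3029
y* = (k*)^α = 8.3029^0.25 ≈ 1.6975
c* = (1 − s)·y* = (1 − 0.45) × 1.6975 ≈ 0.9336

c* = 0.93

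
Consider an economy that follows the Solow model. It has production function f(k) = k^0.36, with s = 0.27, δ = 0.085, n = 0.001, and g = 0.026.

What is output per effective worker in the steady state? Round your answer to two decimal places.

In steady state, investment equals break-even investment: s·k^α = (n + g + δ)·k.
Rearranging, k^(1−α) = s / (n + g + δ).
k^0.64 = 0.27 / (0.001 + 0.026 + 0.085) = 0.27 / 0.112 = 2.4107
k* = 2.4107^(1/0.64) ≈ 3.9546
y* = (k*)^α = 3.9546^0.36 ≈ 1.6404

y* ≈ 1.64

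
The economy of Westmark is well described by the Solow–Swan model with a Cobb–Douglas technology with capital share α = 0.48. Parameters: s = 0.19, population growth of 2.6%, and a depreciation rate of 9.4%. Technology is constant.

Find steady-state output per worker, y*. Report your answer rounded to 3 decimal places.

Steady state requires s·f(k) = (n + δ)·k, i.e. s·k^α = (n + δ)·k.
Rearranging, k^(1−α) = s / (n + δ).
k^0.52 = 0.19 / (0.026 + 0.094) = 0.19 / 0.120 = 1.5833
k* = 1.5833^(1/0.52) ≈ 2.4198
y* = (k*)^α = 2.4198^0.48 ≈ 1.5283

y* = 1.528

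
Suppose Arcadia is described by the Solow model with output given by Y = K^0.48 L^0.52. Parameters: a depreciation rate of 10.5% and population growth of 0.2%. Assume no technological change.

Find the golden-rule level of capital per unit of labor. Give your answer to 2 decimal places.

k_gold ≈ 17.93

The golden rule sets f'(k) = n + δ, i.e. α·k^(α−1) = n + δ.
So k^(1−α) = α / (n + δ) = 0.48 / 0.107 = 4.4860.
k_gold = 4.4860^(1/0.52) ≈ 17.9298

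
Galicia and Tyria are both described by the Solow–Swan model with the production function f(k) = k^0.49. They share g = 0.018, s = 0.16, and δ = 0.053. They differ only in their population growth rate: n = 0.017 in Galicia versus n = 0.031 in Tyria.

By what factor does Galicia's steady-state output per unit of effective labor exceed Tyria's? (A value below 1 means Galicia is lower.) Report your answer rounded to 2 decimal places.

Steady-state y* = [s/(n + g + δ)]^(α/(1−α)), so the ratio is [ (s_G/(n + g + δ)_G) / (s_T/(n + g + δ)_T) ]^0.9608.
s_G/(n + g + δ)_G = 0.16/0.088 = 1.8182; s_T/(n + g + δ)_T = 0.16/0.102 = 1.5686.
Ratio = (1.8182/1.5686)^0.9608 = 1.1591^0.9608 ≈ 1.1524

y*_G / y*_T ≈ 1.15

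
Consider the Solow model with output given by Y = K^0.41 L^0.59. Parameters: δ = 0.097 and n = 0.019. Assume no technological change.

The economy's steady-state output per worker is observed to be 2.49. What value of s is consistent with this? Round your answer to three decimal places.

s ≈ 0.431

At the steady state, Δk = 0, so s·k^α = (n + δ)·k.
Since y* = [s/(n + δ)]^(α/(1−α)), we have s/(n + δ) = (y*)^((1−α)/α) = 2.49^1.439 = 3.7165.
Therefore s = 3.7165 × (n + δ) = 3.7165 × 0.116 = 0.4311.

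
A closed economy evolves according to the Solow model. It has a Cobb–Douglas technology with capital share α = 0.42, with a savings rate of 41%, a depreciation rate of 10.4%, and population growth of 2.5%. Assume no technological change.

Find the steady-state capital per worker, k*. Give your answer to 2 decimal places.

k* = 7.34

In steady state, investment equals break-even investment: s·k^α = (n + δ)·k.
Rearranging, k^(1−α) = s / (n + δ).
k^0.58 = 0.41 / (0.025 + 0.104) = 0.41 / 0.129 = 3.1783
k* = 3.1783^(1/0.58) ≈ 7.3427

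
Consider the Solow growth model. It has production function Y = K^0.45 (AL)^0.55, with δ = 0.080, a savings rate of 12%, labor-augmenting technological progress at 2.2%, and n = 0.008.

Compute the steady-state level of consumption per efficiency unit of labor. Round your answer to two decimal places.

c* ≈ 0.94

In steady state, investment equals break-even investment: s·k^α = (n + g + δ)·k.
Dividing both sides by k: k^(1−α) = s / (n + g + δ).
k^0.55 = 0.12 / (0.008 + 0.022 + 0.080) = 0.12 / 0.110 = 1.0909
k* = 1.0909^(1/0.55) ≈ 1.1714
y* = (k*)^α = 1.1714^0.45 ≈ 1.0738
c* = (1 − s)·y* = (1 − 0.12) × 1.0738 ≈ 0.9449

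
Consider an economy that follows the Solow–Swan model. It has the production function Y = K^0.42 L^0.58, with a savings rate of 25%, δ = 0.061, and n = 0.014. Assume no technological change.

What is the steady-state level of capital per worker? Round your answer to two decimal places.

At the steady state, Δk = 0, so s·k^α = (n + δ)·k.
Dividing both sides by k: k^(1−α) = s / (n + δ).
k^0.58 = 0.25 / (0.014 + 0.061) = 0.25 / 0.075 = 3.3333
k* = 3.3333^(1/0.58) ≈ 7.9709

k* ≈ 7.97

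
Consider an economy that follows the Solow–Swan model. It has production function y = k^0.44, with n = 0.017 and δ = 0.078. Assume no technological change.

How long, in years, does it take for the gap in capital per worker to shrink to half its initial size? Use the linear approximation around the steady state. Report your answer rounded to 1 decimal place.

Near the steady state the convergence rate is λ = (1 − α)(n + δ).
λ = (1 − 0.44) × 0.095 = 0.56 × 0.095 = 0.0532
Half-life = ln 2 / λ = 0.6931 / 0.0532 ≈ 13.03 years

half-life ≈ 13.0 years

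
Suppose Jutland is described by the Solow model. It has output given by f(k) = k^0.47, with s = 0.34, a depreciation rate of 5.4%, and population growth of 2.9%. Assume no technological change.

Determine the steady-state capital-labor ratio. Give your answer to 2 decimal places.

k* ≈ 14.30

At the steady state, Δk = 0, so s·k^α = (n + δ)·k.
Rearranging, k^(1−α) = s / (n + δ).
k^0.53 = 0.34 / (0.029 + 0.054) = 0.34 / 0.083 = 4.0964
k* = 4.0964^(1/0.53) ≈ 14.3046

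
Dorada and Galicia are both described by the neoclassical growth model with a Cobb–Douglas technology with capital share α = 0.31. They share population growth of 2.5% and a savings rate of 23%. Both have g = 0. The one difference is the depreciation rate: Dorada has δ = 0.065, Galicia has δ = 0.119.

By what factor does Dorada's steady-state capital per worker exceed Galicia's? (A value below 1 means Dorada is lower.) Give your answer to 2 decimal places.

Steady-state k* = [s/(n + δ)]^(1/(1−α)), so the ratio is [ (s_D/(n + δ)_D) / (s_G/(n + δ)_G) ]^1.4493.
s_D/(n + δ)_D = 0.23/0.090 = 2.5556; s_G/(n + δ)_G = 0.23/0.144 = 1.5972.
Ratio = (2.5556/1.5972)^1.4493 = 1.6001^1.4493 ≈ 1.9764

ratio ≈ 1.98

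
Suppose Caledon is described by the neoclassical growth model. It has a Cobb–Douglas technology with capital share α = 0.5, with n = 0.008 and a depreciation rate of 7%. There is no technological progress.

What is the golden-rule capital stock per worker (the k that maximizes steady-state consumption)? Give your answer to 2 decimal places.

k_gold ≈ 41.09

The golden rule sets f'(k) = n + δ, i.e. α·k^(α−1) = n + δ.
So k^(1−α) = α / (n + δ) = 0.5 / 0.078 = 6.4103.
k_gold = 6.4103^(1/0.5) ≈ 41.0919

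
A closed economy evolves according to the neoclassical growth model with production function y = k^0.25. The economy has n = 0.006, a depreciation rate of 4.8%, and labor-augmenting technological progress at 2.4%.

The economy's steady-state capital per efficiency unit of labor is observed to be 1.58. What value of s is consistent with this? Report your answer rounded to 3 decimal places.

s ≈ 0.110

Steady state requires s·f(k) = (n + g + δ)·k, i.e. s·k^α = (n + g + δ)·k.
So s / (n + g + δ) = (k*)^(1−α) = 1.58^0.75 = 1.4093.
Therefore s = 1.4093 × (n + g + δ) = 1.4093 × 0.078 = 0.1099.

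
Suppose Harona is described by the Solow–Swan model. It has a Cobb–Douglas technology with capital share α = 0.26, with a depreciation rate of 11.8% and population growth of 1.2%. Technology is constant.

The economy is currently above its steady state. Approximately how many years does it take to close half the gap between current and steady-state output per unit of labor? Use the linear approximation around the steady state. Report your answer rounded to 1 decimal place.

half-life ≈ 7.2 years

Near the steady state the convergence rate is λ = (1 − α)(n + δ).
λ = (1 − 0.26) × 0.130 = 0.74 × 0.130 = 0.0962
Half-life = ln 2 / λ = 0.6931 / 0.0962 ≈ 7.20 years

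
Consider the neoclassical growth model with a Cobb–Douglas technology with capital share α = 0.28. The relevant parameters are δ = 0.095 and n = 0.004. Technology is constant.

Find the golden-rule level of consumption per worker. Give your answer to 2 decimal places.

At the golden rule, f'(k) = n + δ, so α·k^(α−1) = n + δ and k_gold = (α/(n + δ))^(1/(1−α)).
k_gold = (0.28/0.099)^(1/0.72) = 2.8283^1.3889 ≈ 4.2376
c_gold = f(k_gold) − (n + δ)·k_gold = 1.4983 − 0.099×4.2376 ≈ 1.0788

c_gold ≈ 1.08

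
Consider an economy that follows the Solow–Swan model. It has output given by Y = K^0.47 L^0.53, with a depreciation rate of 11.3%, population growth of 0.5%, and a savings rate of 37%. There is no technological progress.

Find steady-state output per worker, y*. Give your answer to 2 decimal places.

Steady state requires s·f(k) = (n + δ)·k, i.e. s·k^α = (n + δ)·k.
Dividing both sides by k: k^(1−α) = s / (n + δ).
k^0.53 = 0.37 / (0.005 + 0.113) = 0.37 / 0.118 = 3.1356
k* = 3.1356^(1/0.53) ≈ 8.6388
y* = (k*)^α = 8.6388^0.47 ≈ 2.7551

y* ≈ 2.76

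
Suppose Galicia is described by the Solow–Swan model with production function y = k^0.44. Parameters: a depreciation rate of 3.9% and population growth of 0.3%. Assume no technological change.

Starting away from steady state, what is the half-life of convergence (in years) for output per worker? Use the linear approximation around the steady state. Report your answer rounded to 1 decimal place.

t_½ ≈ 29.5 years

Near the steady state the convergence rate is λ = (1 − α)(n + δ).
λ = (1 − 0.44) × 0.042 = 0.56 × 0.042 = 0.02352
Half-life = ln 2 / λ = 0.6931 / 0.02352 ≈ 29.47 years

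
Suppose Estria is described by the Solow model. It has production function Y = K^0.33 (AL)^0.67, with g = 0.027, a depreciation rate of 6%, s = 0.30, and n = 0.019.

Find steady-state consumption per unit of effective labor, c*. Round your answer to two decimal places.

c* = 1.17

Steady state requires s·f(k) = (n + g + δ)·k, i.e. s·k^α = (n + g + δ)·k.
Dividing both sides by k: k^(1−α) = s / (n + g + δ).
k^0.67 = 0.30 / (0.019 + 0.027 + 0.060) = 0.30 / 0.106 = 2.8302
k* = 2.8302^(1/0.67) ≈ 4.7245
y* = (k*)^α = 4.7245^0.33 ≈ 1.6693
c* = (1 − s)·y* = (1 − 0.30) × 1.6693 ≈ 1.1685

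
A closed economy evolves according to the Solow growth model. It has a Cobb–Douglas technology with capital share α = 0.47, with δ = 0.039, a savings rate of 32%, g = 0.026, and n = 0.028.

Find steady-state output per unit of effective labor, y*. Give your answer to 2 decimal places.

y* ≈ 2.99

In steady state, investment equals break-even investment: s·k^α = (n + g + δ)·k.
Rearranging, k^(1−α) = s / (n + g + δ).
k^0.53 = 0.32 / (0.028 + 0.026 + 0.039) = 0.32 / 0.093 = 3.4409
k* = 3.4409^(1/0.53) ≈ 10.2941
y* = (k*)^α = 10.2941^0.47 ≈ 2.9917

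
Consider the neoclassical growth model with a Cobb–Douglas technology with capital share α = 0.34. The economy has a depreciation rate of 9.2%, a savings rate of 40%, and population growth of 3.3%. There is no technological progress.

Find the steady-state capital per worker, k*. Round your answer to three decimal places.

In steady state, investment equals break-even investment: s·k^α = (n + δ)·k.
Dividing both sides by k: k^(1−α) = s / (n + δ).
k^0.66 = 0.40 / (0.033 + 0.092) = 0.40 / 0.125 = 3.2000
k* = 3.2000^(1/0.66) ≈ 5.8261

k* ≈ 5.826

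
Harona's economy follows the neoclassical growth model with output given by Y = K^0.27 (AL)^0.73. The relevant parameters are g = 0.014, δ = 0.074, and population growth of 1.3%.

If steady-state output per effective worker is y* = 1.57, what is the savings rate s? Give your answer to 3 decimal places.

Steady state requires s·f(k) = (n + g + δ)·k, i.e. s·k^α = (n + g + δ)·k.
Since y* = [s/(n + g + δ)]^(α/(1−α)), we have s/(n + g + δ) = (y*)^((1−α)/α) = 1.57^2.7037 = 3.3857.
Therefore s = 3.3857 × (n + g + δ) = 3.3857 × 0.101 = 0.3420.

s ≈ 0.342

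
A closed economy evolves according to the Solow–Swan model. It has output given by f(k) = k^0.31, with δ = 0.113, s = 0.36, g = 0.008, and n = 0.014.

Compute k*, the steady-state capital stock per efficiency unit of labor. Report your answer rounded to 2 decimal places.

k* ≈ 4.14

Steady state requires s·f(k) = (n + g + δ)·k, i.e. s·k^α = (n + g + δ)·k.
Dividing both sides by k: k^(1−α) = s / (n + g + δ).
k^0.69 = 0.36 / (0.014 + 0.008 + 0.113) = 0.36 / 0.135 = 2.6667
k* = 2.6667^(1/0.69) ≈ 4.1434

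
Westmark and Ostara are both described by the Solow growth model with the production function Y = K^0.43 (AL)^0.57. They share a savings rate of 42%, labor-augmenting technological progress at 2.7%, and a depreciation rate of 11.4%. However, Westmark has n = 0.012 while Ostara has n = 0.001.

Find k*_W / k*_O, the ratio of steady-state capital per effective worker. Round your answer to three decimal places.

ratio ≈ 0.877

Steady-state k* = [s/(n + g + δ)]^(1/(1−α)), so the ratio is [ (s_W/(n + g + δ)_W) / (s_O/(n + g + δ)_O) ]^1.7544.
s_W/(n + g + δ)_W = 0.42/0.153 = 2.7451; s_O/(n + g + δ)_O = 0.42/0.142 = 2.9577.
Ratio = (2.7451/2.9577)^1.7544 = 0.9281^1.7544 ≈ 0.8773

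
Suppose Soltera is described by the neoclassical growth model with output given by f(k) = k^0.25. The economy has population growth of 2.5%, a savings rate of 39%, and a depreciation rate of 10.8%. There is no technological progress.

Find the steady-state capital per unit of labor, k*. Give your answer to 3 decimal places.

k* ≈ 4.197

At the steady state, Δk = 0, so s·k^α = (n + δ)·k.
Dividing both sides by k: k^(1−α) = s / (n + δ).
k^0.75 = 0.39 / (0.025 + 0.108) = 0.39 / 0.133 = 2.9323
k* = 2.9323^(1/0.75) ≈ 4.1971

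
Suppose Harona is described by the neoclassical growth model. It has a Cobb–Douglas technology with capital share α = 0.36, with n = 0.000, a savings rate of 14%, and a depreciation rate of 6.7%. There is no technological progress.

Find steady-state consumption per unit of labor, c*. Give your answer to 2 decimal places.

Steady state requires s·f(k) = (n + δ)·k, i.e. s·k^α = (n + δ)·k.
Dividing both sides by k: k^(1−α) = s / (n + δ).
k^0.64 = 0.14 / (0.000 + 0.067) = 0.14 / 0.067 = 2.0896
k* = 2.0896^(1/0.64) ≈ 3.1630
y* = (k*)^α = 3.1630^0.36 ≈ 1.5137
c* = (1 − s)·y* = (1 − 0.14) × 1.5137 ≈ 1.3018

c* = 1.30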